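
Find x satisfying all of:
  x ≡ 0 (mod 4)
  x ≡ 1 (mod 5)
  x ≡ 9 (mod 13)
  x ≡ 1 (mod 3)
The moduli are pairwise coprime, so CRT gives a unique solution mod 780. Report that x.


Product of moduli M = 4 · 5 · 13 · 3 = 780.
Merge one congruence at a time:
  Start: x ≡ 0 (mod 4).
  Combine with x ≡ 1 (mod 5); new modulus lcm = 20.
    Write x = 0 + 4·t and substitute into x ≡ 1 (mod 5): 4·t ≡ 1 − 0 = 1 (mod 5).
    The inverse of 4 mod 5 is 4 (since 4·4 = 16 = 3·5 + 1), so t ≡ 4·1 = 4 ≡ 4 (mod 5).
    Then x = 0 + 4·4 = 16, valid modulo lcm(4, 5) = 20: x ≡ 16 (mod 20).
  Combine with x ≡ 9 (mod 13); new modulus lcm = 260.
    Write x = 16 + 20·t and substitute into x ≡ 9 (mod 13): 20·t ≡ 9 − 16 = -7 (mod 13).
    Reduce coefficients mod 13: 7·t ≡ 6 (mod 13).
    The inverse of 7 mod 13 is 2 (since 7·2 = 14 = 1·13 + 1), so t ≡ 2·6 = 12 ≡ 12 (mod 13).
    Then x = 16 + 20·12 = 256, valid modulo lcm(20, 13) = 260: x ≡ 256 (mod 260).
  Combine with x ≡ 1 (mod 3); new modulus lcm = 780.
    Write x = 256 + 260·t and substitute into x ≡ 1 (mod 3): 260·t ≡ 1 − 256 = -255 (mod 3).
    Reduce coefficients mod 3: 2·t ≡ 0 (mod 3).
    The inverse of 2 mod 3 is 2 (since 2·2 = 4 = 1·3 + 1), so t ≡ 2·0 = 0 ≡ 0 (mod 3).
    Then x = 256 + 260·0 = 256, valid modulo lcm(260, 3) = 780: x ≡ 256 (mod 780).
Verify against each original: 256 mod 4 = 0, 256 mod 5 = 1, 256 mod 13 = 9, 256 mod 3 = 1.

x ≡ 256 (mod 780).


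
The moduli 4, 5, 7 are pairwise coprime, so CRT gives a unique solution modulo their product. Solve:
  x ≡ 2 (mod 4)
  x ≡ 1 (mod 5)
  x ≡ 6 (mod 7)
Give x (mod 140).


Moduli 4, 5, 7 are pairwise coprime; by CRT there is a unique solution modulo M = 4 · 5 · 7 = 140.
Solve pairwise, accumulating the modulus:
  Start with x ≡ 2 (mod 4).
  Combine with x ≡ 1 (mod 5): since gcd(4, 5) = 1, we get a unique residue mod 20.
    Write x = 2 + 4·t and substitute into x ≡ 1 (mod 5): 4·t ≡ 1 − 2 = -1 (mod 5).
    Reduce coefficients mod 5: 4·t ≡ 4 (mod 5).
    The inverse of 4 mod 5 is 4 (since 4·4 = 16 = 3·5 + 1), so t ≡ 4·4 = 16 ≡ 1 (mod 5).
    Then x = 2 + 4·1 = 6, valid modulo lcm(4, 5) = 20: x ≡ 6 (mod 20).
  Combine with x ≡ 6 (mod 7): since gcd(20, 7) = 1, we get a unique residue mod 140.
    Write x = 6 + 20·t and substitute into x ≡ 6 (mod 7): 20·t ≡ 6 − 6 = 0 (mod 7).
    Reduce coefficients mod 7: 6·t ≡ 0 (mod 7).
    The inverse of 6 mod 7 is 6 (since 6·6 = 36 = 5·7 + 1), so t ≡ 6·0 = 0 ≡ 0 (mod 7).
    Then x = 6 + 20·0 = 6, valid modulo lcm(20, 7) = 140: x ≡ 6 (mod 140).
Verify: 6 mod 4 = 2 ✓, 6 mod 5 = 1 ✓, 6 mod 7 = 6 ✓.

x ≡ 6 (mod 140).


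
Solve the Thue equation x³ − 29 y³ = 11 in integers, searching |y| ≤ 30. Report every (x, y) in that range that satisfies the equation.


The equation is x³ - 29y³ = 11. For fixed y, x³ = 29·y³ + 11, so a solution requires the RHS to be a perfect cube.
Strategy: iterate y from -30 to 30, compute RHS = 29·y³ + 11, and check whether it is a (positive or negative) perfect cube.
Check small values of y:
  y = 0: RHS = 11 is not a perfect cube.
  y = 1: RHS = 40 is not a perfect cube.
  y = -1: RHS = -18 is not a perfect cube.
  y = 2: RHS = 243 is not a perfect cube.
  y = -2: RHS = -221 is not a perfect cube.
  y = 3: RHS = 794 is not a perfect cube.
  y = -3: RHS = -772 is not a perfect cube.
Continuing the search up to |y| = 30 finds no solutions either.
No (x, y) in the scanned range satisfies the equation.

No integer solutions with |y| ≤ 30.


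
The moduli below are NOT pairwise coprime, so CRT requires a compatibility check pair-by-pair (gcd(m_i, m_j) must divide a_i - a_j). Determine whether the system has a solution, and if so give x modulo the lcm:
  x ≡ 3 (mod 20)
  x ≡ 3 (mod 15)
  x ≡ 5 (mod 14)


Moduli 20, 15, 14 are not pairwise coprime, so CRT works modulo lcm(m_i) when all pairwise compatibility conditions hold.
Pairwise compatibility: gcd(m_i, m_j) must divide a_i - a_j for every pair.
Merge one congruence at a time:
  Start: x ≡ 3 (mod 20).
  Combine with x ≡ 3 (mod 15): gcd(20, 15) = 5; 3 - 3 = 0, which IS divisible by 5, so compatible.
    Write x = 3 + 20·t and substitute into x ≡ 3 (mod 15): 20·t ≡ 3 − 3 = 0 (mod 15).
    Divide the congruence (and modulus) by g = 5: 4·t ≡ 0 (mod 3).
    Reduce coefficients mod 3: 1·t ≡ 0 (mod 3).
    So t ≡ 0 (mod 3).
    Then x = 3 + 20·0 = 3, valid modulo lcm(20, 15) = 60: x ≡ 3 (mod 60).
  Combine with x ≡ 5 (mod 14): gcd(60, 14) = 2; 5 - 3 = 2, which IS divisible by 2, so compatible.
    Write x = 3 + 60·t and substitute into x ≡ 5 (mod 14): 60·t ≡ 5 − 3 = 2 (mod 14).
    Divide the congruence (and modulus) by g = 2: 30·t ≡ 1 (mod 7).
    Reduce coefficients mod 7: 2·t ≡ 1 (mod 7).
    The inverse of 2 mod 7 is 4 (since 2·4 = 8 = 1·7 + 1), so t ≡ 4·1 = 4 ≡ 4 (mod 7).
    Then x = 3 + 60·4 = 243, valid modulo lcm(60, 14) = 420: x ≡ 243 (mod 420).
Verify: 243 mod 20 = 3, 243 mod 15 = 3, 243 mod 14 = 5.

x ≡ 243 (mod 420).


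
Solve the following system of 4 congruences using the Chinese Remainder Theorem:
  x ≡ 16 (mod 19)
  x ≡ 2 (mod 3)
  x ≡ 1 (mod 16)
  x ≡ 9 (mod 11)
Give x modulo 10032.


Product of moduli M = 19 · 3 · 16 · 11 = 10032.
Merge one congruence at a time:
  Start: x ≡ 16 (mod 19).
  Combine with x ≡ 2 (mod 3); new modulus lcm = 57.
    Write x = 16 + 19·t and substitute into x ≡ 2 (mod 3): 19·t ≡ 2 − 16 = -14 (mod 3).
    Reduce coefficients mod 3: 1·t ≡ 1 (mod 3).
    So t ≡ 1 (mod 3).
    Then x = 16 + 19·1 = 35, valid modulo lcm(19, 3) = 57: x ≡ 35 (mod 57).
  Combine with x ≡ 1 (mod 16); new modulus lcm = 912.
    Write x = 35 + 57·t and substitute into x ≡ 1 (mod 16): 57·t ≡ 1 − 35 = -34 (mod 16).
    Reduce coefficients mod 16: 9·t ≡ 14 (mod 16).
    The inverse of 9 mod 16 is 9 (since 9·9 = 81 = 5·16 + 1), so t ≡ 9·14 = 126 ≡ 14 (mod 16).
    Then x = 35 + 57·14 = 833, valid modulo lcm(57, 16) = 912: x ≡ 833 (mod 912).
  Combine with x ≡ 9 (mod 11); new modulus lcm = 10032.
    Write x = 833 + 912·t and substitute into x ≡ 9 (mod 11): 912·t ≡ 9 − 833 = -824 (mod 11).
    Reduce coefficients mod 11: 10·t ≡ 1 (mod 11).
    The inverse of 10 mod 11 is 10 (since 10·10 = 100 = 9·11 + 1), so t ≡ 10·1 = 10 ≡ 10 (mod 11).
    Then x = 833 + 912·10 = 9953, valid modulo lcm(912, 11) = 10032: x ≡ 9953 (mod 10032).
Verify against each original: 9953 mod 19 = 16, 9953 mod 3 = 2, 9953 mod 16 = 1, 9953 mod 11 = 9.

x ≡ 9953 (mod 10032).


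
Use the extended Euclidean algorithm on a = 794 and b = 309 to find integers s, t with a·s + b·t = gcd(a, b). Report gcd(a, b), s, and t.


Euclidean algorithm on (794, 309) — divide until remainder is 0:
  794 = 2 · 309 + 176
  309 = 1 · 176 + 133
  176 = 1 · 133 + 43
  133 = 3 · 43 + 4
  43 = 10 · 4 + 3
  4 = 1 · 3 + 1
  3 = 3 · 1 + 0
gcd(794, 309) = 1.
Track Bezout coefficients alongside the remainders: start with r₀ = 794 = a·1 + b·0 (s = 1, t = 0) and r₁ = 309 = a·0 + b·1 (s = 0, t = 1); each new remainder r_{k+1} = r_{k-1} − q_k·r_k inherits s_{k+1} = s_{k-1} − q_k·s_k, t_{k+1} = t_{k-1} − q_k·t_k, so r_k = a·s_k + b·t_k at every step:
  q = 2: r = 176, s = 1 − 2·0 = 1, t = 0 − 2·1 = -2  (check: 794·1 + 309·(-2) = 176)
  q = 1: r = 133, s = 0 − 1·1 = -1, t = 1 − 1·(-2) = 3  (check: 794·(-1) + 309·3 = 133)
  q = 1: r = 43, s = 1 − 1·(-1) = 2, t = -2 − 1·3 = -5  (check: 794·2 + 309·(-5) = 43)
  q = 3: r = 4, s = -1 − 3·2 = -7, t = 3 − 3·(-5) = 18  (check: 794·(-7) + 309·18 = 4)
  q = 10: r = 3, s = 2 − 10·(-7) = 72, t = -5 − 10·18 = -185  (check: 794·72 + 309·(-185) = 3)
  q = 1: r = 1, s = -7 − 1·72 = -79, t = 18 − 1·(-185) = 203  (check: 794·(-79) + 309·203 = 1)
The row with r = 1 (the gcd) gives the Bezout coefficients s = -79, t = 203.
Result: 794 · (-79) + 309 · (203) = 1.

gcd(794, 309) = 1; s = -79, t = 203 (check: 794·(-79) + 309·203 = 1).


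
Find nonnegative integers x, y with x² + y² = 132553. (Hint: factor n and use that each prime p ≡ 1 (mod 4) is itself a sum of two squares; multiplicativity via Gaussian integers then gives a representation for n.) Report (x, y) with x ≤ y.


Step 1: Factor n = 132553 = 41 · 53 · 61.
Step 2: Check the mod-4 condition on each prime factor: 41 ≡ 1 (mod 4), exponent 1; 53 ≡ 1 (mod 4), exponent 1; 61 ≡ 1 (mod 4), exponent 1.
All primes ≡ 3 (mod 4) appear to even exponent (or don't appear), so by the two-squares theorem n IS expressible as a sum of two squares.
Step 3: Build a representation. Here n = 41 · 53 · 61 is a product of primes ≡ 1 (mod 4). Each prime p ≡ 1 (mod 4) is itself a sum of two squares; find a² by testing p − a² for a perfect square:
  41: 41 − 1² = 40, 41 − 2² = 37, 41 − 3² = 32, 41 − 4² = 25 = 5² ⇒ 41 = 4² + 5².
  53: 53 − 1² = 52, 53 − 2² = 49 = 7² ⇒ 53 = 2² + 7².
  61: 61 − 1² = 60, 61 − 2² = 57, 61 − 3² = 52, 61 − 4² = 45, 61 − 5² = 36 = 6² ⇒ 61 = 5² + 6².
  Combine using the Brahmagupta–Fibonacci identity (a² + b²)(c² + d²) = (ac − bd)² + (ad + bc)² = (ac + bd)² + (ad − bc)²:
  41 · 53 = 2173: from (4² + 5²)(2² + 7²), take (4·2 − 5·7, 4·7 + 5·2) = (8 − 35, 28 + 10) = (-27, 38); dropping signs (only squares matter) gives (27, 38); check 27² + 38² = 729 + 1444 = 2173 ✓.
  2173 · 61 = 132553: from (27² + 38²)(5² + 6²), take (27·5 − 38·6, 27·6 + 38·5) = (135 − 228, 162 + 190) = (-93, 352); dropping signs (only squares matter) gives (93, 352); check 93² + 352² = 8649 + 123904 = 132553 ✓.
Step 4: Order so x ≤ y and verify: 93² + 352² = 8649 + 123904 = 132553 = n. ✓

n = 132553 = 93² + 352² (one valid representation with x ≤ y).


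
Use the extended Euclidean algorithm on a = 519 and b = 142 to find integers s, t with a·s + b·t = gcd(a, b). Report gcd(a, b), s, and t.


Euclidean algorithm on (519, 142) — divide until remainder is 0:
  519 = 3 · 142 + 93
  142 = 1 · 93 + 49
  93 = 1 · 49 + 44
  49 = 1 · 44 + 5
  44 = 8 · 5 + 4
  5 = 1 · 4 + 1
  4 = 4 · 1 + 0
gcd(519, 142) = 1.
Track Bezout coefficients alongside the remainders: start with r₀ = 519 = a·1 + b·0 (s = 1, t = 0) and r₁ = 142 = a·0 + b·1 (s = 0, t = 1); each new remainder r_{k+1} = r_{k-1} − q_k·r_k inherits s_{k+1} = s_{k-1} − q_k·s_k, t_{k+1} = t_{k-1} − q_k·t_k, so r_k = a·s_k + b·t_k at every step:
  q = 3: r = 93, s = 1 − 3·0 = 1, t = 0 − 3·1 = -3  (check: 519·1 + 142·(-3) = 93)
  q = 1: r = 49, s = 0 − 1·1 = -1, t = 1 − 1·(-3) = 4  (check: 519·(-1) + 142·4 = 49)
  q = 1: r = 44, s = 1 − 1·(-1) = 2, t = -3 − 1·4 = -7  (check: 519·2 + 142·(-7) = 44)
  q = 1: r = 5, s = -1 − 1·2 = -3, t = 4 − 1·(-7) = 11  (check: 519·(-3) + 142·11 = 5)
  q = 8: r = 4, s = 2 − 8·(-3) = 26, t = -7 − 8·11 = -95  (check: 519·26 + 142·(-95) = 4)
  q = 1: r = 1, s = -3 − 1·26 = -29, t = 11 − 1·(-95) = 106  (check: 519·(-29) + 142·106 = 1)
The row with r = 1 (the gcd) gives the Bezout coefficients s = -29, t = 106.
Result: 519 · (-29) + 142 · (106) = 1.

gcd(519, 142) = 1; s = -29, t = 106 (check: 519·(-29) + 142·106 = 1).


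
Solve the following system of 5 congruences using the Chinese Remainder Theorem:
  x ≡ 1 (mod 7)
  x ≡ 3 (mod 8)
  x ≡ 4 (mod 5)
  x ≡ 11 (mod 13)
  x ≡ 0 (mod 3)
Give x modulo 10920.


Product of moduli M = 7 · 8 · 5 · 13 · 3 = 10920.
Merge one congruence at a time:
  Start: x ≡ 1 (mod 7).
  Combine with x ≡ 3 (mod 8); new modulus lcm = 56.
    Write x = 1 + 7·t and substitute into x ≡ 3 (mod 8): 7·t ≡ 3 − 1 = 2 (mod 8).
    The inverse of 7 mod 8 is 7 (since 7·7 = 49 = 6·8 + 1), so t ≡ 7·2 = 14 ≡ 6 (mod 8).
    Then x = 1 + 7·6 = 43, valid modulo lcm(7, 8) = 56: x ≡ 43 (mod 56).
  Combine with x ≡ 4 (mod 5); new modulus lcm = 280.
    Write x = 43 + 56·t and substitute into x ≡ 4 (mod 5): 56·t ≡ 4 − 43 = -39 (mod 5).
    Reduce coefficients mod 5: 1·t ≡ 1 (mod 5).
    So t ≡ 1 (mod 5).
    Then x = 43 + 56·1 = 99, valid modulo lcm(56, 5) = 280: x ≡ 99 (mod 280).
  Combine with x ≡ 11 (mod 13); new modulus lcm = 3640.
    Write x = 99 + 280·t and substitute into x ≡ 11 (mod 13): 280·t ≡ 11 − 99 = -88 (mod 13).
    Reduce coefficients mod 13: 7·t ≡ 3 (mod 13).
    The inverse of 7 mod 13 is 2 (since 7·2 = 14 = 1·13 + 1), so t ≡ 2·3 = 6 ≡ 6 (mod 13).
    Then x = 99 + 280·6 = 1779, valid modulo lcm(280, 13) = 3640: x ≡ 1779 (mod 3640).
  Combine with x ≡ 0 (mod 3); new modulus lcm = 10920.
    Write x = 1779 + 3640·t and substitute into x ≡ 0 (mod 3): 3640·t ≡ 0 − 1779 = -1779 (mod 3).
    Reduce coefficients mod 3: 1·t ≡ 0 (mod 3).
    So t ≡ 0 (mod 3).
    Then x = 1779 + 3640·0 = 1779, valid modulo lcm(3640, 3) = 10920: x ≡ 1779 (mod 10920).
Verify against each original: 1779 mod 7 = 1, 1779 mod 8 = 3, 1779 mod 5 = 4, 1779 mod 13 = 11, 1779 mod 3 = 0.

x ≡ 1779 (mod 10920).


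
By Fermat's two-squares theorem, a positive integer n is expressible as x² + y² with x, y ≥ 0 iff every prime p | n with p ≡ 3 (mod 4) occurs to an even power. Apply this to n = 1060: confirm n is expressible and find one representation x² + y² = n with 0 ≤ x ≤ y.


Step 1: Factor n = 1060 = 2^2 · 5 · 53.
Step 2: Check the mod-4 condition on each prime factor: 2 = 2 (special); 5 ≡ 1 (mod 4), exponent 1; 53 ≡ 1 (mod 4), exponent 1.
All primes ≡ 3 (mod 4) appear to even exponent (or don't appear), so by the two-squares theorem n IS expressible as a sum of two squares.
Step 3: Build a representation. Group n = k² · m with k = 2 and m = 5 · 53 = 265 (a product of primes ≡ 1 (mod 4)); a representation of m scales to one of n via (k·x)² + (k·y)² = k²(x² + y²). Each prime p ≡ 1 (mod 4) is itself a sum of two squares; find a² by testing p − a² for a perfect square:
  5: 5 − 1² = 4 = 2² ⇒ 5 = 1² + 2².
  53: 53 − 1² = 52, 53 − 2² = 49 = 7² ⇒ 53 = 2² + 7².
  Combine using the Brahmagupta–Fibonacci identity (a² + b²)(c² + d²) = (ac − bd)² + (ad + bc)² = (ac + bd)² + (ad − bc)²:
  5 · 53 = 265: from (1² + 2²)(2² + 7²), take (1·2 − 2·7, 1·7 + 2·2) = (2 − 14, 7 + 4) = (-12, 11); dropping signs (only squares matter) gives (12, 11); check 12² + 11² = 144 + 121 = 265 ✓.
  Scale by k = 2: (2·12, 2·11) = (24, 22).
Step 4: Order so x ≤ y and verify: 22² + 24² = 484 + 576 = 1060 = n. ✓

n = 1060 = 22² + 24² (one valid representation with x ≤ y).


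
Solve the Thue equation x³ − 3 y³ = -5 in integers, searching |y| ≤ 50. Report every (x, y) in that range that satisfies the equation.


The equation is x³ - 3y³ = -5. For fixed y, x³ = 3·y³ − 5, so a solution requires the RHS to be a perfect cube.
Strategy: iterate y from -50 to 50, compute RHS = 3·y³ − 5, and check whether it is a (positive or negative) perfect cube.
Check small values of y:
  y = 0: RHS = -5 is not a perfect cube.
  y = 1: RHS = -2 is not a perfect cube.
  y = -1: RHS = -8 = (-2)³ ⇒ x = -2 works.
  y = 2: RHS = 19 is not a perfect cube.
  y = -2: RHS = -29 is not a perfect cube.
  y = 3: RHS = 76 is not a perfect cube.
  y = -3: RHS = -86 is not a perfect cube.
Continuing the search up to |y| = 50 finds no further solutions beyond those listed.
Collected solutions: (-2, -1).

Solutions (with |y| ≤ 50): (-2, -1).


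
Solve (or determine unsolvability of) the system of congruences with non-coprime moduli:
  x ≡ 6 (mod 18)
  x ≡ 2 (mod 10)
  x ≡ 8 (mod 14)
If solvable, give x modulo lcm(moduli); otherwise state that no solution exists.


Moduli 18, 10, 14 are not pairwise coprime, so CRT works modulo lcm(m_i) when all pairwise compatibility conditions hold.
Pairwise compatibility: gcd(m_i, m_j) must divide a_i - a_j for every pair.
Merge one congruence at a time:
  Start: x ≡ 6 (mod 18).
  Combine with x ≡ 2 (mod 10): gcd(18, 10) = 2; 2 - 6 = -4, which IS divisible by 2, so compatible.
    Write x = 6 + 18·t and substitute into x ≡ 2 (mod 10): 18·t ≡ 2 − 6 = -4 (mod 10).
    Divide the congruence (and modulus) by g = 2: 9·t ≡ -2 (mod 5).
    Reduce coefficients mod 5: 4·t ≡ 3 (mod 5).
    The inverse of 4 mod 5 is 4 (since 4·4 = 16 = 3·5 + 1), so t ≡ 4·3 = 12 ≡ 2 (mod 5).
    Then x = 6 + 18·2 = 42, valid modulo lcm(18, 10) = 90: x ≡ 42 (mod 90).
  Combine with x ≡ 8 (mod 14): gcd(90, 14) = 2; 8 - 42 = -34, which IS divisible by 2, so compatible.
    Write x = 42 + 90·t and substitute into x ≡ 8 (mod 14): 90·t ≡ 8 − 42 = -34 (mod 14).
    Divide the congruence (and modulus) by g = 2: 45·t ≡ -17 (mod 7).
    Reduce coefficients mod 7: 3·t ≡ 4 (mod 7).
    The inverse of 3 mod 7 is 5 (since 3·5 = 15 = 2·7 + 1), so t ≡ 5·4 = 20 ≡ 6 (mod 7).
    Then x = 42 + 90·6 = 582, valid modulo lcm(90, 14) = 630: x ≡ 582 (mod 630).
Verify: 582 mod 18 = 6, 582 mod 10 = 2, 582 mod 14 = 8.

x ≡ 582 (mod 630).


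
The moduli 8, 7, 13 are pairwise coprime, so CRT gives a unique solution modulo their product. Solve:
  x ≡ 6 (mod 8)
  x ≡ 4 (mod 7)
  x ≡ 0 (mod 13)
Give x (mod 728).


Moduli 8, 7, 13 are pairwise coprime; by CRT there is a unique solution modulo M = 8 · 7 · 13 = 728.
Solve pairwise, accumulating the modulus:
  Start with x ≡ 6 (mod 8).
  Combine with x ≡ 4 (mod 7): since gcd(8, 7) = 1, we get a unique residue mod 56.
    Write x = 6 + 8·t and substitute into x ≡ 4 (mod 7): 8·t ≡ 4 − 6 = -2 (mod 7).
    Reduce coefficients mod 7: 1·t ≡ 5 (mod 7).
    So t ≡ 5 (mod 7).
    Then x = 6 + 8·5 = 46, valid modulo lcm(8, 7) = 56: x ≡ 46 (mod 56).
  Combine with x ≡ 0 (mod 13): since gcd(56, 13) = 1, we get a unique residue mod 728.
    Write x = 46 + 56·t and substitute into x ≡ 0 (mod 13): 56·t ≡ 0 − 46 = -46 (mod 13).
    Reduce coefficients mod 13: 4·t ≡ 6 (mod 13).
    The inverse of 4 mod 13 is 10 (since 4·10 = 40 = 3·13 + 1), so t ≡ 10·6 = 60 ≡ 8 (mod 13).
    Then x = 46 + 56·8 = 494, valid modulo lcm(56, 13) = 728: x ≡ 494 (mod 728).
Verify: 494 mod 8 = 6 ✓, 494 mod 7 = 4 ✓, 494 mod 13 = 0 ✓.

x ≡ 494 (mod 728).


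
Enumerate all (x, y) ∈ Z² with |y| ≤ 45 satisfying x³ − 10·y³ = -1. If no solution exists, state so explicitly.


The equation is x³ - 10y³ = -1. For fixed y, x³ = 10·y³ − 1, so a solution requires the RHS to be a perfect cube.
Strategy: iterate y from -45 to 45, compute RHS = 10·y³ − 1, and check whether it is a (positive or negative) perfect cube.
Check small values of y:
  y = 0: RHS = -1 = (-1)³ ⇒ x = -1 works.
  y = 1: RHS = 9 is not a perfect cube.
  y = -1: RHS = -11 is not a perfect cube.
  y = 2: RHS = 79 is not a perfect cube.
  y = -2: RHS = -81 is not a perfect cube.
  y = 3: RHS = 269 is not a perfect cube.
  y = -3: RHS = -271 is not a perfect cube.
Continuing the search up to |y| = 45 finds no further solutions beyond those listed.
Collected solutions: (-1, 0).

Solutions (with |y| ≤ 45): (-1, 0).


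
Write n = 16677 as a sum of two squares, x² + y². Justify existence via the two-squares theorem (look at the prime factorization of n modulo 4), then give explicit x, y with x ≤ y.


Step 1: Factor n = 16677 = 3^2 · 17 · 109.
Step 2: Check the mod-4 condition on each prime factor: 3 ≡ 3 (mod 4), exponent 2 (must be even); 17 ≡ 1 (mod 4), exponent 1; 109 ≡ 1 (mod 4), exponent 1.
All primes ≡ 3 (mod 4) appear to even exponent (or don't appear), so by the two-squares theorem n IS expressible as a sum of two squares.
Step 3: Build a representation. Group n = k² · m with k = 3 and m = 17 · 109 = 1853 (a product of primes ≡ 1 (mod 4)); a representation of m scales to one of n via (k·x)² + (k·y)² = k²(x² + y²). Each prime p ≡ 1 (mod 4) is itself a sum of two squares; find a² by testing p − a² for a perfect square:
  17: 17 − 1² = 16 = 4² ⇒ 17 = 1² + 4².
  109: 109 − 1² = 108, 109 − 2² = 105, 109 − 3² = 100 = 10² ⇒ 109 = 3² + 10².
  Combine using the Brahmagupta–Fibonacci identity (a² + b²)(c² + d²) = (ac − bd)² + (ad + bc)² = (ac + bd)² + (ad − bc)²:
  17 · 109 = 1853: from (1² + 4²)(3² + 10²), take (1·3 − 4·10, 1·10 + 4·3) = (3 − 40, 10 + 12) = (-37, 22); dropping signs (only squares matter) gives (37, 22); check 37² + 22² = 1369 + 484 = 1853 ✓.
  Scale by k = 3: (3·37, 3·22) = (111, 66).
Step 4: Order so x ≤ y and verify: 66² + 111² = 4356 + 12321 = 16677 = n. ✓

n = 16677 = 66² + 111² (one valid representation with x ≤ y).


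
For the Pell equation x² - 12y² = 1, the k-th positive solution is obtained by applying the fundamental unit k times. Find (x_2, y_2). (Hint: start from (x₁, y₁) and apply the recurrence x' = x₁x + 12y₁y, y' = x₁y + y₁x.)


Step 1: Find the fundamental solution (x₁, y₁) of x² - 12y² = 1.
  Expand √12 as a continued fraction. a₀ = ⌊√12⌋ = 3; iterate m_{k+1} = d_k·a_k − m_k, d_{k+1} = (12 − m_{k+1}²)/d_k, a_{k+1} = ⌊(a₀ + m_{k+1})/d_{k+1}⌋ (starting m₀ = 0, d₀ = 1), with convergents p_k = a_k·p_{k-1} + p_{k-2}, q_k = a_k·q_{k-1} + q_{k-2} (p₋₁ = 1, q₋₁ = 0):
  k = 0: a₀ = 3; p₀/q₀ = 3/1; p₀² − 12·q₀² = 9 − 12 = -3.
  k = 1: m = 3, d = 3, a = ⌊(3 + 3)/3⌋ = 2; p/q = (2·3 + 1)/(2·1 + 0) = 7/2; p² − 12·q² = 49 − 48 = 1.
  The first convergent with p² − 12·q² = 1 gives the fundamental solution (x₁, y₁) = (7, 2).
Step 2: Apply the recurrence (x_{n+1}, y_{n+1}) = (x₁x_n + 12y₁y_n, x₁y_n + y₁x_n) repeatedly.
  From (x_1, y_1) = (7, 2): x_2 = 7·7 + 12·2·2 = 97; y_2 = 7·2 + 2·7 = 28.
Step 3: Verify x_2² - 12·y_2² = 9409 - 9408 = 1 (should be 1). ✓

(x_1, y_1) = (7, 2); (x_2, y_2) = (97, 28).


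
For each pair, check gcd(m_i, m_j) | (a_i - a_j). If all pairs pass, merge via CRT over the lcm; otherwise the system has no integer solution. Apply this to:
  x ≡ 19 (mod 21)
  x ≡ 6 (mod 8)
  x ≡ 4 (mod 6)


Moduli 21, 8, 6 are not pairwise coprime, so CRT works modulo lcm(m_i) when all pairwise compatibility conditions hold.
Pairwise compatibility: gcd(m_i, m_j) must divide a_i - a_j for every pair.
Merge one congruence at a time:
  Start: x ≡ 19 (mod 21).
  Combine with x ≡ 6 (mod 8): gcd(21, 8) = 1; 6 - 19 = -13, which IS divisible by 1, so compatible.
    Write x = 19 + 21·t and substitute into x ≡ 6 (mod 8): 21·t ≡ 6 − 19 = -13 (mod 8).
    Reduce coefficients mod 8: 5·t ≡ 3 (mod 8).
    The inverse of 5 mod 8 is 5 (since 5·5 = 25 = 3·8 + 1), so t ≡ 5·3 = 15 ≡ 7 (mod 8).
    Then x = 19 + 21·7 = 166, valid modulo lcm(21, 8) = 168: x ≡ 166 (mod 168).
  Combine with x ≡ 4 (mod 6): gcd(168, 6) = 6; 4 - 166 = -162, which IS divisible by 6, so compatible.
    Write x = 166 + 168·t and substitute into x ≡ 4 (mod 6): 168·t ≡ 4 − 166 = -162 (mod 6).
    Divide the congruence (and modulus) by g = 6: 28·t ≡ -27 (mod 1).
    Modulo 1 every t works; take t = 0.
    Then x = 166 + 168·0 = 166, valid modulo lcm(168, 6) = 168: x ≡ 166 (mod 168).
Verify: 166 mod 21 = 19, 166 mod 8 = 6, 166 mod 6 = 4.

x ≡ 166 (mod 168).


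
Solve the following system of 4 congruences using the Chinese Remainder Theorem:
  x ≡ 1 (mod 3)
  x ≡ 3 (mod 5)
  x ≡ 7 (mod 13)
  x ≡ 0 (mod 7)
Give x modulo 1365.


Product of moduli M = 3 · 5 · 13 · 7 = 1365.
Merge one congruence at a time:
  Start: x ≡ 1 (mod 3).
  Combine with x ≡ 3 (mod 5); new modulus lcm = 15.
    Write x = 1 + 3·t and substitute into x ≡ 3 (mod 5): 3·t ≡ 3 − 1 = 2 (mod 5).
    The inverse of 3 mod 5 is 2 (since 3·2 = 6 = 1·5 + 1), so t ≡ 2·2 = 4 ≡ 4 (mod 5).
    Then x = 1 + 3·4 = 13, valid modulo lcm(3, 5) = 15: x ≡ 13 (mod 15).
  Combine with x ≡ 7 (mod 13); new modulus lcm = 195.
    Write x = 13 + 15·t and substitute into x ≡ 7 (mod 13): 15·t ≡ 7 − 13 = -6 (mod 13).
    Reduce coefficients mod 13: 2·t ≡ 7 (mod 13).
    The inverse of 2 mod 13 is 7 (since 2·7 = 14 = 1·13 + 1), so t ≡ 7·7 = 49 ≡ 10 (mod 13).
    Then x = 13 + 15·10 = 163, valid modulo lcm(15, 13) = 195: x ≡ 163 (mod 195).
  Combine with x ≡ 0 (mod 7); new modulus lcm = 1365.
    Write x = 163 + 195·t and substitute into x ≡ 0 (mod 7): 195·t ≡ 0 − 163 = -163 (mod 7).
    Reduce coefficients mod 7: 6·t ≡ 5 (mod 7).
    The inverse of 6 mod 7 is 6 (since 6·6 = 36 = 5·7 + 1), so t ≡ 6·5 = 30 ≡ 2 (mod 7).
    Then x = 163 + 195·2 = 553, valid modulo lcm(195, 7) = 1365: x ≡ 553 (mod 1365).
Verify against each original: 553 mod 3 = 1, 553 mod 5 = 3, 553 mod 13 = 7, 553 mod 7 = 0.

x ≡ 553 (mod 1365).


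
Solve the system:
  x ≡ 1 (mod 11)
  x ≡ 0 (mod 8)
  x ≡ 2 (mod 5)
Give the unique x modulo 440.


Moduli 11, 8, 5 are pairwise coprime; by CRT there is a unique solution modulo M = 11 · 8 · 5 = 440.
Solve pairwise, accumulating the modulus:
  Start with x ≡ 1 (mod 11).
  Combine with x ≡ 0 (mod 8): since gcd(11, 8) = 1, we get a unique residue mod 88.
    Write x = 1 + 11·t and substitute into x ≡ 0 (mod 8): 11·t ≡ 0 − 1 = -1 (mod 8).
    Reduce coefficients mod 8: 3·t ≡ 7 (mod 8).
    The inverse of 3 mod 8 is 3 (since 3·3 = 9 = 1·8 + 1), so t ≡ 3·7 = 21 ≡ 5 (mod 8).
    Then x = 1 + 11·5 = 56, valid modulo lcm(11, 8) = 88: x ≡ 56 (mod 88).
  Combine with x ≡ 2 (mod 5): since gcd(88, 5) = 1, we get a unique residue mod 440.
    Write x = 56 + 88·t and substitute into x ≡ 2 (mod 5): 88·t ≡ 2 − 56 = -54 (mod 5).
    Reduce coefficients mod 5: 3·t ≡ 1 (mod 5).
    The inverse of 3 mod 5 is 2 (since 3·2 = 6 = 1·5 + 1), so t ≡ 2·1 = 2 ≡ 2 (mod 5).
    Then x = 56 + 88·2 = 232, valid modulo lcm(88, 5) = 440: x ≡ 232 (mod 440).
Verify: 232 mod 11 = 1 ✓, 232 mod 8 = 0 ✓, 232 mod 5 = 2 ✓.

x ≡ 232 (mod 440).


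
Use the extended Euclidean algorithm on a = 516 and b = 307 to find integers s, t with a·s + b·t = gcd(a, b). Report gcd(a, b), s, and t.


Euclidean algorithm on (516, 307) — divide until remainder is 0:
  516 = 1 · 307 + 209
  307 = 1 · 209 + 98
  209 = 2 · 98 + 13
  98 = 7 · 13 + 7
  13 = 1 · 7 + 6
  7 = 1 · 6 + 1
  6 = 6 · 1 + 0
gcd(516, 307) = 1.
Track Bezout coefficients alongside the remainders: start with r₀ = 516 = a·1 + b·0 (s = 1, t = 0) and r₁ = 307 = a·0 + b·1 (s = 0, t = 1); each new remainder r_{k+1} = r_{k-1} − q_k·r_k inherits s_{k+1} = s_{k-1} − q_k·s_k, t_{k+1} = t_{k-1} − q_k·t_k, so r_k = a·s_k + b·t_k at every step:
  q = 1: r = 209, s = 1 − 1·0 = 1, t = 0 − 1·1 = -1  (check: 516·1 + 307·(-1) = 209)
  q = 1: r = 98, s = 0 − 1·1 = -1, t = 1 − 1·(-1) = 2  (check: 516·(-1) + 307·2 = 98)
  q = 2: r = 13, s = 1 − 2·(-1) = 3, t = -1 − 2·2 = -5  (check: 516·3 + 307·(-5) = 13)
  q = 7: r = 7, s = -1 − 7·3 = -22, t = 2 − 7·(-5) = 37  (check: 516·(-22) + 307·37 = 7)
  q = 1: r = 6, s = 3 − 1·(-22) = 25, t = -5 − 1·37 = -42  (check: 516·25 + 307·(-42) = 6)
  q = 1: r = 1, s = -22 − 1·25 = -47, t = 37 − 1·(-42) = 79  (check: 516·(-47) + 307·79 = 1)
The row with r = 1 (the gcd) gives the Bezout coefficients s = -47, t = 79.
Result: 516 · (-47) + 307 · (79) = 1.

gcd(516, 307) = 1; s = -47, t = 79 (check: 516·(-47) + 307·79 = 1).


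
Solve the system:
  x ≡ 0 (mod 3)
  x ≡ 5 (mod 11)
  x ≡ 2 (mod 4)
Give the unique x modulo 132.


Moduli 3, 11, 4 are pairwise coprime; by CRT there is a unique solution modulo M = 3 · 11 · 4 = 132.
Solve pairwise, accumulating the modulus:
  Start with x ≡ 0 (mod 3).
  Combine with x ≡ 5 (mod 11): since gcd(3, 11) = 1, we get a unique residue mod 33.
    Write x = 0 + 3·t and substitute into x ≡ 5 (mod 11): 3·t ≡ 5 − 0 = 5 (mod 11).
    The inverse of 3 mod 11 is 4 (since 3·4 = 12 = 1·11 + 1), so t ≡ 4·5 = 20 ≡ 9 (mod 11).
    Then x = 0 + 3·9 = 27, valid modulo lcm(3, 11) = 33: x ≡ 27 (mod 33).
  Combine with x ≡ 2 (mod 4): since gcd(33, 4) = 1, we get a unique residue mod 132.
    Write x = 27 + 33·t and substitute into x ≡ 2 (mod 4): 33·t ≡ 2 − 27 = -25 (mod 4).
    Reduce coefficients mod 4: 1·t ≡ 3 (mod 4).
    So t ≡ 3 (mod 4).
    Then x = 27 + 33·3 = 126, valid modulo lcm(33, 4) = 132: x ≡ 126 (mod 132).
Verify: 126 mod 3 = 0 ✓, 126 mod 11 = 5 ✓, 126 mod 4 = 2 ✓.

x ≡ 126 (mod 132).


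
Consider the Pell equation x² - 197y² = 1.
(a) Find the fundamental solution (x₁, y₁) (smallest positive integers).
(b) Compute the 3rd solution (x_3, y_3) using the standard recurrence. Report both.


Step 1: Find the fundamental solution (x₁, y₁) of x² - 197y² = 1.
  Expand √197 as a continued fraction. a₀ = ⌊√197⌋ = 14; iterate m_{k+1} = d_k·a_k − m_k, d_{k+1} = (197 − m_{k+1}²)/d_k, a_{k+1} = ⌊(a₀ + m_{k+1})/d_{k+1}⌋ (starting m₀ = 0, d₀ = 1), with convergents p_k = a_k·p_{k-1} + p_{k-2}, q_k = a_k·q_{k-1} + q_{k-2} (p₋₁ = 1, q₋₁ = 0):
  k = 0: a₀ = 14; p₀/q₀ = 14/1; p₀² − 197·q₀² = 196 − 197 = -1.
  k = 1: m = 14, d = 1, a = ⌊(14 + 14)/1⌋ = 28; p/q = (28·14 + 1)/(28·1 + 0) = 393/28; p² − 197·q² = 154449 − 154448 = 1.
  The first convergent with p² − 197·q² = 1 gives the fundamental solution (x₁, y₁) = (393, 28).
Step 2: Apply the recurrence (x_{n+1}, y_{n+1}) = (x₁x_n + 197y₁y_n, x₁y_n + y₁x_n) repeatedly.
  From (x_1, y_1) = (393, 28): x_2 = 393·393 + 197·28·28 = 308897; y_2 = 393·28 + 28·393 = 22008.
  From (x_2, y_2) = (308897, 22008): x_3 = 393·308897 + 197·28·22008 = 242792649; y_3 = 393·22008 + 28·308897 = 17298260.
Step 3: Verify x_3² - 197·y_3² = 58948270408437201 - 58948270408437200 = 1 (should be 1). ✓

(x_1, y_1) = (393, 28); (x_3, y_3) = (242792649, 17298260).


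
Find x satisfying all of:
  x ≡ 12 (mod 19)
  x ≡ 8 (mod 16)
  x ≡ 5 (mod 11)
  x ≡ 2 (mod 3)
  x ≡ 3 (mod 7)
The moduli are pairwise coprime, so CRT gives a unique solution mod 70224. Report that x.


Product of moduli M = 19 · 16 · 11 · 3 · 7 = 70224.
Merge one congruence at a time:
  Start: x ≡ 12 (mod 19).
  Combine with x ≡ 8 (mod 16); new modulus lcm = 304.
    Write x = 12 + 19·t and substitute into x ≡ 8 (mod 16): 19·t ≡ 8 − 12 = -4 (mod 16).
    Reduce coefficients mod 16: 3·t ≡ 12 (mod 16).
    The inverse of 3 mod 16 is 11 (since 3·11 = 33 = 2·16 + 1), so t ≡ 11·12 = 132 ≡ 4 (mod 16).
    Then x = 12 + 19·4 = 88, valid modulo lcm(19, 16) = 304: x ≡ 88 (mod 304).
  Combine with x ≡ 5 (mod 11); new modulus lcm = 3344.
    Write x = 88 + 304·t and substitute into x ≡ 5 (mod 11): 304·t ≡ 5 − 88 = -83 (mod 11).
    Reduce coefficients mod 11: 7·t ≡ 5 (mod 11).
    The inverse of 7 mod 11 is 8 (since 7·8 = 56 = 5·11 + 1), so t ≡ 8·5 = 40 ≡ 7 (mod 11).
    Then x = 88 + 304·7 = 2216, valid modulo lcm(304, 11) = 3344: x ≡ 2216 (mod 3344).
  Combine with x ≡ 2 (mod 3); new modulus lcm = 10032.
    Write x = 2216 + 3344·t and substitute into x ≡ 2 (mod 3): 3344·t ≡ 2 − 2216 = -2214 (mod 3).
    Reduce coefficients mod 3: 2·t ≡ 0 (mod 3).
    The inverse of 2 mod 3 is 2 (since 2·2 = 4 = 1·3 + 1), so t ≡ 2·0 = 0 ≡ 0 (mod 3).
    Then x = 2216 + 3344·0 = 2216, valid modulo lcm(3344, 3) = 10032: x ≡ 2216 (mod 10032).
  Combine with x ≡ 3 (mod 7); new modulus lcm = 70224.
    Write x = 2216 + 10032·t and substitute into x ≡ 3 (mod 7): 10032·t ≡ 3 − 2216 = -2213 (mod 7).
    Reduce coefficients mod 7: 1·t ≡ 6 (mod 7).
    So t ≡ 6 (mod 7).
    Then x = 2216 + 10032·6 = 62408, valid modulo lcm(10032, 7) = 70224: x ≡ 62408 (mod 70224).
Verify against each original: 62408 mod 19 = 12, 62408 mod 16 = 8, 62408 mod 11 = 5, 62408 mod 3 = 2, 62408 mod 7 = 3.

x ≡ 62408 (mod 70224).


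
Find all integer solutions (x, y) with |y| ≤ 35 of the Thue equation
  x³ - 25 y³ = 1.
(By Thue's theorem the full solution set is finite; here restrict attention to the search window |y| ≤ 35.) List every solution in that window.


The equation is x³ - 25y³ = 1. For fixed y, x³ = 25·y³ + 1, so a solution requires the RHS to be a perfect cube.
Strategy: iterate y from -35 to 35, compute RHS = 25·y³ + 1, and check whether it is a (positive or negative) perfect cube.
Check small values of y:
  y = 0: RHS = 1 = (1)³ ⇒ x = 1 works.
  y = 1: RHS = 26 is not a perfect cube.
  y = -1: RHS = -24 is not a perfect cube.
  y = 2: RHS = 201 is not a perfect cube.
  y = -2: RHS = -199 is not a perfect cube.
  y = 3: RHS = 676 is not a perfect cube.
  y = -3: RHS = -674 is not a perfect cube.
Continuing the search up to |y| = 35 finds no further solutions beyond those listed.
Collected solutions: (1, 0).

Solutions (with |y| ≤ 35): (1, 0).


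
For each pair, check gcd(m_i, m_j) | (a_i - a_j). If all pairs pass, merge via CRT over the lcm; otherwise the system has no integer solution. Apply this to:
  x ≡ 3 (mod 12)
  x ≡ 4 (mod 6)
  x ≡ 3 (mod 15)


Moduli 12, 6, 15 are not pairwise coprime, so CRT works modulo lcm(m_i) when all pairwise compatibility conditions hold.
Pairwise compatibility: gcd(m_i, m_j) must divide a_i - a_j for every pair.
Merge one congruence at a time:
  Start: x ≡ 3 (mod 12).
  Combine with x ≡ 4 (mod 6): gcd(12, 6) = 6, and 4 - 3 = 1 is NOT divisible by 6.
    ⇒ system is inconsistent (no integer solution).

No solution (the system is inconsistent).


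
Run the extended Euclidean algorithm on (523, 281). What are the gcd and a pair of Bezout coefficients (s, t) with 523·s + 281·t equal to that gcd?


Euclidean algorithm on (523, 281) — divide until remainder is 0:
  523 = 1 · 281 + 242
  281 = 1 · 242 + 39
  242 = 6 · 39 + 8
  39 = 4 · 8 + 7
  8 = 1 · 7 + 1
  7 = 7 · 1 + 0
gcd(523, 281) = 1.
Track Bezout coefficients alongside the remainders: start with r₀ = 523 = a·1 + b·0 (s = 1, t = 0) and r₁ = 281 = a·0 + b·1 (s = 0, t = 1); each new remainder r_{k+1} = r_{k-1} − q_k·r_k inherits s_{k+1} = s_{k-1} − q_k·s_k, t_{k+1} = t_{k-1} − q_k·t_k, so r_k = a·s_k + b·t_k at every step:
  q = 1: r = 242, s = 1 − 1·0 = 1, t = 0 − 1·1 = -1  (check: 523·1 + 281·(-1) = 242)
  q = 1: r = 39, s = 0 − 1·1 = -1, t = 1 − 1·(-1) = 2  (check: 523·(-1) + 281·2 = 39)
  q = 6: r = 8, s = 1 − 6·(-1) = 7, t = -1 − 6·2 = -13  (check: 523·7 + 281·(-13) = 8)
  q = 4: r = 7, s = -1 − 4·7 = -29, t = 2 − 4·(-13) = 54  (check: 523·(-29) + 281·54 = 7)
  q = 1: r = 1, s = 7 − 1·(-29) = 36, t = -13 − 1·54 = -67  (check: 523·36 + 281·(-67) = 1)
The row with r = 1 (the gcd) gives the Bezout coefficients s = 36, t = -67.
Result: 523 · (36) + 281 · (-67) = 1.

gcd(523, 281) = 1; s = 36, t = -67 (check: 523·36 + 281·(-67) = 1).


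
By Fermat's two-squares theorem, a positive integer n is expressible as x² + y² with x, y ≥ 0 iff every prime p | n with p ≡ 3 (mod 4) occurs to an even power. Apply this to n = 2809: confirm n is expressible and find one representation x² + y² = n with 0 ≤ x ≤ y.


Step 1: Factor n = 2809 = 53^2.
Step 2: Check the mod-4 condition on each prime factor: 53 ≡ 1 (mod 4), exponent 2.
All primes ≡ 3 (mod 4) appear to even exponent (or don't appear), so by the two-squares theorem n IS expressible as a sum of two squares.
Step 3: Build a representation. Here n = 53 · 53 is a product of primes ≡ 1 (mod 4). Each prime p ≡ 1 (mod 4) is itself a sum of two squares; find a² by testing p − a² for a perfect square:
  53: 53 − 1² = 52, 53 − 2² = 49 = 7² ⇒ 53 = 2² + 7².
  Combine using the Brahmagupta–Fibonacci identity (a² + b²)(c² + d²) = (ac − bd)² + (ad + bc)² = (ac + bd)² + (ad − bc)²:
  53 · 53 = 2809: from (2² + 7²)(2² + 7²), take (2·2 − 7·7, 2·7 + 7·2) = (4 − 49, 14 + 14) = (-45, 28); dropping signs (only squares matter) gives (45, 28); check 45² + 28² = 2025 + 784 = 2809 ✓.
Step 4: Order so x ≤ y and verify: 28² + 45² = 784 + 2025 = 2809 = n. ✓

n = 2809 = 28² + 45² (one valid representation with x ≤ y).


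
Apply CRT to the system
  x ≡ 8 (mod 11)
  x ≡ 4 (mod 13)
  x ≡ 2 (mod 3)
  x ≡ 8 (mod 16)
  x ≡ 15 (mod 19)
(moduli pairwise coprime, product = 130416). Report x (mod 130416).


Product of moduli M = 11 · 13 · 3 · 16 · 19 = 130416.
Merge one congruence at a time:
  Start: x ≡ 8 (mod 11).
  Combine with x ≡ 4 (mod 13); new modulus lcm = 143.
    Write x = 8 + 11·t and substitute into x ≡ 4 (mod 13): 11·t ≡ 4 − 8 = -4 (mod 13).
    Reduce coefficients mod 13: 11·t ≡ 9 (mod 13).
    The inverse of 11 mod 13 is 6 (since 11·6 = 66 = 5·13 + 1), so t ≡ 6·9 = 54 ≡ 2 (mod 13).
    Then x = 8 + 11·2 = 30, valid modulo lcm(11, 13) = 143: x ≡ 30 (mod 143).
  Combine with x ≡ 2 (mod 3); new modulus lcm = 429.
    Write x = 30 + 143·t and substitute into x ≡ 2 (mod 3): 143·t ≡ 2 − 30 = -28 (mod 3).
    Reduce coefficients mod 3: 2·t ≡ 2 (mod 3).
    The inverse of 2 mod 3 is 2 (since 2·2 = 4 = 1·3 + 1), so t ≡ 2·2 = 4 ≡ 1 (mod 3).
    Then x = 30 + 143·1 = 173, valid modulo lcm(143, 3) = 429: x ≡ 173 (mod 429).
  Combine with x ≡ 8 (mod 16); new modulus lcm = 6864.
    Write x = 173 + 429·t and substitute into x ≡ 8 (mod 16): 429·t ≡ 8 − 173 = -165 (mod 16).
    Reduce coefficients mod 16: 13·t ≡ 11 (mod 16).
    The inverse of 13 mod 16 is 5 (since 13·5 = 65 = 4·16 + 1), so t ≡ 5·11 = 55 ≡ 7 (mod 16).
    Then x = 173 + 429·7 = 3176, valid modulo lcm(429, 16) = 6864: x ≡ 3176 (mod 6864).
  Combine with x ≡ 15 (mod 19); new modulus lcm = 130416.
    Write x = 3176 + 6864·t and substitute into x ≡ 15 (mod 19): 6864·t ≡ 15 − 3176 = -3161 (mod 19).
    Reduce coefficients mod 19: 5·t ≡ 12 (mod 19).
    The inverse of 5 mod 19 is 4 (since 5·4 = 20 = 1·19 + 1), so t ≡ 4·12 = 48 ≡ 10 (mod 19).
    Then x = 3176 + 6864·10 = 71816, valid modulo lcm(6864, 19) = 130416: x ≡ 71816 (mod 130416).
Verify against each original: 71816 mod 11 = 8, 71816 mod 13 = 4, 71816 mod 3 = 2, 71816 mod 16 = 8, 71816 mod 19 = 15.

x ≡ 71816 (mod 130416).


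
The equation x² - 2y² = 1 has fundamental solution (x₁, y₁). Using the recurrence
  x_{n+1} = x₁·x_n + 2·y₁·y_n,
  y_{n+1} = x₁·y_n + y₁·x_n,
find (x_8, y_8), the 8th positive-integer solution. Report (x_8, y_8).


Step 1: Find the fundamental solution (x₁, y₁) of x² - 2y² = 1.
  Expand √2 as a continued fraction. a₀ = ⌊√2⌋ = 1; iterate m_{k+1} = d_k·a_k − m_k, d_{k+1} = (2 − m_{k+1}²)/d_k, a_{k+1} = ⌊(a₀ + m_{k+1})/d_{k+1}⌋ (starting m₀ = 0, d₀ = 1), with convergents p_k = a_k·p_{k-1} + p_{k-2}, q_k = a_k·q_{k-1} + q_{k-2} (p₋₁ = 1, q₋₁ = 0):
  k = 0: a₀ = 1; p₀/q₀ = 1/1; p₀² − 2·q₀² = 1 − 2 = -1.
  k = 1: m = 1, d = 1, a = ⌊(1 + 1)/1⌋ = 2; p/q = (2·1 + 1)/(2·1 + 0) = 3/2; p² − 2·q² = 9 − 8 = 1.
  The first convergent with p² − 2·q² = 1 gives the fundamental solution (x₁, y₁) = (3, 2).
Step 2: Apply the recurrence (x_{n+1}, y_{n+1}) = (x₁x_n + 2y₁y_n, x₁y_n + y₁x_n) repeatedly.
  From (x_1, y_1) = (3, 2): x_2 = 3·3 + 2·2·2 = 17; y_2 = 3·2 + 2·3 = 12.
  From (x_2, y_2) = (17, 12): x_3 = 3·17 + 2·2·12 = 99; y_3 = 3·12 + 2·17 = 70.
  From (x_3, y_3) = (99, 70): x_4 = 3·99 + 2·2·70 = 577; y_4 = 3·70 + 2·99 = 408.
  From (x_4, y_4) = (577, 408): x_5 = 3·577 + 2·2·408 = 3363; y_5 = 3·408 + 2·577 = 2378.
  From (x_5, y_5) = (3363, 2378): x_6 = 3·3363 + 2·2·2378 = 19601; y_6 = 3·2378 + 2·3363 = 13860.
  From (x_6, y_6) = (19601, 13860): x_7 = 3·19601 + 2·2·13860 = 114243; y_7 = 3·13860 + 2·19601 = 80782.
  From (x_7, y_7) = (114243, 80782): x_8 = 3·114243 + 2·2·80782 = 665857; y_8 = 3·80782 + 2·114243 = 470832.
Step 3: Verify x_8² - 2·y_8² = 443365544449 - 443365544448 = 1 (should be 1). ✓

(x_1, y_1) = (3, 2); (x_8, y_8) = (665857, 470832).


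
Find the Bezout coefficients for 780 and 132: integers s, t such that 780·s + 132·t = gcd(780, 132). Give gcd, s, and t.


Euclidean algorithm on (780, 132) — divide until remainder is 0:
  780 = 5 · 132 + 120
  132 = 1 · 120 + 12
  120 = 10 · 12 + 0
gcd(780, 132) = 12.
Track Bezout coefficients alongside the remainders: start with r₀ = 780 = a·1 + b·0 (s = 1, t = 0) and r₁ = 132 = a·0 + b·1 (s = 0, t = 1); each new remainder r_{k+1} = r_{k-1} − q_k·r_k inherits s_{k+1} = s_{k-1} − q_k·s_k, t_{k+1} = t_{k-1} − q_k·t_k, so r_k = a·s_k + b·t_k at every step:
  q = 5: r = 120, s = 1 − 5·0 = 1, t = 0 − 5·1 = -5  (check: 780·1 + 132·(-5) = 120)
  q = 1: r = 12, s = 0 − 1·1 = -1, t = 1 − 1·(-5) = 6  (check: 780·(-1) + 132·6 = 12)
The row with r = 12 (the gcd) gives the Bezout coefficients s = -1, t = 6.
Result: 780 · (-1) + 132 · (6) = 12.

gcd(780, 132) = 12; s = -1, t = 6 (check: 780·(-1) + 132·6 = 12).
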